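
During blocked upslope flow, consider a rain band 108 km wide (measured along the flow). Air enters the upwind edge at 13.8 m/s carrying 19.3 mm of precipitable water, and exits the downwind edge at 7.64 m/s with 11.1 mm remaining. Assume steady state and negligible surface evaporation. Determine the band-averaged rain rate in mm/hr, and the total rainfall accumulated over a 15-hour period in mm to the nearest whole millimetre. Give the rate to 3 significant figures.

Column moisture flux per unit crosswind length is F = V × PW.
Inflow: F_in = 13.8 × 19.3 = 266.34 mm·m/s
Outflow: F_out = 7.64 × 11.1 = 84.804 mm·m/s
Steady-state rate R = (F_in − F_out)/L = (266.34 − 84.804) / 108000 m = 1.681e-03 mm/s.
R = 1.681e-03 × 3600 = 6.05 mm/hr.
Over 15 h: total = 6.05 × 15 = 90.75 ≈ 91 mm.

R ≈ 6.05 mm/hr; total ≈ 91 mm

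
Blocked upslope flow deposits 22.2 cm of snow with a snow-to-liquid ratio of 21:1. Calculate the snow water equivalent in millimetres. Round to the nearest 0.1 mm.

SWE = snow depth / ratio = 22.2 cm / 21 = 1.057 cm = 10.6 mm.

SWE ≈ 10.6 mm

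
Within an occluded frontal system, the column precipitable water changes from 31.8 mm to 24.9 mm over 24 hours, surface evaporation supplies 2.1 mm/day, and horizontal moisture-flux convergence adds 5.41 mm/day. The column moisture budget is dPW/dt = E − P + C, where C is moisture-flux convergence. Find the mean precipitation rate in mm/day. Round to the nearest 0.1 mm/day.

dPW/dt = (24.9 − 31.8) mm / (24/24 day) = -6.900 mm/day.
P = E + C − dPW/dt = 2.1 + (5.41) − (-6.900) = 14.4 mm/day.

P ≈ 14.4 mm/day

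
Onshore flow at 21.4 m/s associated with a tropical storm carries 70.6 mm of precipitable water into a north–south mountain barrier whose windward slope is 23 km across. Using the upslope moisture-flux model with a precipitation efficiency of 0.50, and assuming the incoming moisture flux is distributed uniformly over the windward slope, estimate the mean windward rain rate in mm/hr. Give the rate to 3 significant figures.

Incoming column moisture flux per unit ridge length: F = V × PW = 21.4 × 70.6 = 1510.84 mm·m/s.
Spread over the 23 km slope with efficiency ε = 0.50: R = ε·F/W = 0.50 × 1510.84 / 23000 m = 3.284e-02 mm/s.
R = 3.284e-02 × 3600 = 118 mm/hr.

R ≈ 118 mm/hr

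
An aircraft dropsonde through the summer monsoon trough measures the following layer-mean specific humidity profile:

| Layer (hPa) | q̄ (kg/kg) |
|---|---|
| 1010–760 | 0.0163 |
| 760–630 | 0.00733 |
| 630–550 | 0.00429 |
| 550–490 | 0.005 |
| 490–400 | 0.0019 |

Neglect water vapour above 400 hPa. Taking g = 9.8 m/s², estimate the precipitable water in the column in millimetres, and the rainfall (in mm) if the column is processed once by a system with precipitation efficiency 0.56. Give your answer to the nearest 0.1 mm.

Precipitable water is the column-integrated vapour mass per unit area: PW = (1/g) Σ q̄ Δp, with q in kg/kg and Δp in Pa (1 kg/m² of water = 1 mm).
Layer 1010–760 hPa: Δp = 250 hPa = 25000 Pa, q̄ = 0.0163 kg/kg → 0.0163 × 25000 / 9.8 = 41.58 mm
Layer 760–630 hPa: Δp = 130 hPa = 13000 Pa, q̄ = 0.00733 kg/kg → 0.00733 × 13000 / 9.8 = 9.72 mm
Layer 630–550 hPa: Δp = 80 hPa = 8000 Pa, q̄ = 0.00429 kg/kg → 0.00429 × 8000 / 9.8 = 3.50 mm
Layer 550–490 hPa: Δp = 60 hPa = 6000 Pa, q̄ = 0.005 kg/kg → 0.005 × 6000 / 9.8 = 3.06 mm
Layer 490–400 hPa: Δp = 90 hPa = 9000 Pa, q̄ = 0.0019 kg/kg → 0.0019 × 9000 / 9.8 = 1.74 mm
PW = 41.58 + 9.72 + 3.50 + 3.06 + 1.74 = 59.60 ≈ 59.6 mm.
Rainfall = ε × PW = 0.56 × 59.6 = 33.4 mm.

PW ≈ 59.6 mm; rainfall ≈ 33.4 mm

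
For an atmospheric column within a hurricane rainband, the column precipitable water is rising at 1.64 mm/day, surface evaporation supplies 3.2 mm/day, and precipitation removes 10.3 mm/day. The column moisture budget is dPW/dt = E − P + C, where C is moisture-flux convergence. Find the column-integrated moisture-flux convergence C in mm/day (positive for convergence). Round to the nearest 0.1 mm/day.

C ≈ 8.7 mm/day

dPW/dt = +1.64 mm/day.
C = dPW/dt − E + P = (+1.64) − 3.2 + 10.3 = 8.7 mm/day.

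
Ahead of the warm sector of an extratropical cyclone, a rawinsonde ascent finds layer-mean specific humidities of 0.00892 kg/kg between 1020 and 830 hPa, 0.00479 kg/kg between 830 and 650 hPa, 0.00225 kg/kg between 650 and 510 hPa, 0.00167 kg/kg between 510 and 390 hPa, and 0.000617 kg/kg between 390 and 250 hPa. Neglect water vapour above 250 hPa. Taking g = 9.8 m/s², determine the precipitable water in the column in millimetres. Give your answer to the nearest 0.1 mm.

PW ≈ 32.2 mm

Precipitable water is the column-integrated vapour mass per unit area: PW = (1/g) Σ q̄ Δp, with q in kg/kg and Δp in Pa (1 kg/m² of water = 1 mm).
Layer 1020–830 hPa: Δp = 190 hPa = 19000 Pa, q̄ = 0.00892 kg/kg → 0.00892 × 19000 / 9.8 = 17.29 mm
Layer 830–650 hPa: Δp = 180 hPa = 18000 Pa, q̄ = 0.00479 kg/kg → 0.00479 × 18000 / 9.8 = 8.80 mm
Layer 650–510 hPa: Δp = 140 hPa = 14000 Pa, q̄ = 0.00225 kg/kg → 0.00225 × 14000 / 9.8 = 3.21 mm
Layer 510–390 hPa: Δp = 120 hPa = 12000 Pa, q̄ = 0.00167 kg/kg → 0.00167 × 12000 / 9.8 = 2.04 mm
Layer 390–250 hPa: Δp = 140 hPa = 14000 Pa, q̄ = 0.000617 kg/kg → 0.000617 × 14000 / 9.8 = 0.88 mm
PW = 17.29 + 8.80 + 3.21 + 2.04 + 0.88 = 32.22 ≈ 32.2 mm.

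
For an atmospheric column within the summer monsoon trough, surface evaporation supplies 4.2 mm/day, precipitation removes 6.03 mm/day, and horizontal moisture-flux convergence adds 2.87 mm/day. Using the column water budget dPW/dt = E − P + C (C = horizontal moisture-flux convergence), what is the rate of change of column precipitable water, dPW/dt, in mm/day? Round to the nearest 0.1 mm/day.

dPW/dt = E − P + C = 4.2 − 6.03 + (2.87) = 1.0 mm/day.

dPW/dt ≈ 1.0 mm/day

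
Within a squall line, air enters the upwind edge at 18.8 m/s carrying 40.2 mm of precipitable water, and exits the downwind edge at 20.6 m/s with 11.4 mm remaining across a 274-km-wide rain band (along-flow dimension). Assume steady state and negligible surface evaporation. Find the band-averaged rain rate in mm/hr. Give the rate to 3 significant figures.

R ≈ 6.84 mm/hr

Column moisture flux per unit crosswind length is F = V × PW.
Inflow: F_in = 18.8 × 40.2 = 755.76 mm·m/s
Outflow: F_out = 20.6 × 11.4 = 234.84 mm·m/s
Steady-state rate R = (F_in − F_out)/L = (755.76 − 234.84) / 274000 m = 1.901e-03 mm/s.
R = 1.901e-03 × 3600 = 6.84 mm/hr.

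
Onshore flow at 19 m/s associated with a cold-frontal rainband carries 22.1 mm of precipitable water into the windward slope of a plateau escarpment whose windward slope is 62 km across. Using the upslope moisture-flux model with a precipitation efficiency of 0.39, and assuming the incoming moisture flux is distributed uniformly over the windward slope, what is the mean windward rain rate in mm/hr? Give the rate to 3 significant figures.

R ≈ 9.51 mm/hr

Incoming column moisture flux per unit ridge length: F = V × PW = 19 × 22.1 = 419.9 mm·m/s.
Spread over the 62 km slope with efficiency ε = 0.39: R = ε·F/W = 0.39 × 419.9 / 62000 m = 2.641e-03 mm/s.
R = 2.641e-03 × 3600 = 9.51 mm/hr.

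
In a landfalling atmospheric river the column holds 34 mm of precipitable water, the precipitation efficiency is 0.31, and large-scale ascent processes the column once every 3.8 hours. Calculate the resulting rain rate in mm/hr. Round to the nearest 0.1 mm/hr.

Each overturning extracts ε × PW = 0.31 × 34 = 10.54 mm.
Rate = ε·PW / τ = 10.54 / 3.8 h = 2.8 mm/hr.

R ≈ 2.8 mm/hr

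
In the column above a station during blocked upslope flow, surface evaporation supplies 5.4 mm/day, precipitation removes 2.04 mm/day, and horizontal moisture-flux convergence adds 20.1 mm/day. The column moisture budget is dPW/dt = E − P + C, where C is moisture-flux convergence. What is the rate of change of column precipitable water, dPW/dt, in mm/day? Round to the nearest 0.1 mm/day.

dPW/dt = E − P + C = 5.4 − 2.04 + (20.1) = 23.5 mm/day.

dPW/dt ≈ 23.5 mm/day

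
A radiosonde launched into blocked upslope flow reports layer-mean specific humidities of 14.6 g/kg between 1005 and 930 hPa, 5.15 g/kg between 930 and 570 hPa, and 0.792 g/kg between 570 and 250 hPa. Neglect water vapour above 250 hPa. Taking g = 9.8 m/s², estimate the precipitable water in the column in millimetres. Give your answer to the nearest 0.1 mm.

Precipitable water is the column-integrated vapour mass per unit area: PW = (1/g) Σ q̄ Δp, with q in kg/kg and Δp in Pa (1 kg/m² of water = 1 mm).
Layer 1005–930 hPa: Δp = 75 hPa = 7500 Pa, q̄ = 0.0146 kg/kg → 0.0146 × 7500 / 9.8 = 11.17 mm
Layer 930–570 hPa: Δp = 360 hPa = 36000 Pa, q̄ = 0.00515 kg/kg → 0.00515 × 36000 / 9.8 = 18.92 mm
Layer 570–250 hPa: Δp = 320 hPa = 32000 Pa, q̄ = 0.000792 kg/kg → 0.000792 × 32000 / 9.8 = 2.59 mm
PW = 11.17 + 18.92 + 2.59 = 32.68 ≈ 32.7 mm.

PW ≈ 32.7 mm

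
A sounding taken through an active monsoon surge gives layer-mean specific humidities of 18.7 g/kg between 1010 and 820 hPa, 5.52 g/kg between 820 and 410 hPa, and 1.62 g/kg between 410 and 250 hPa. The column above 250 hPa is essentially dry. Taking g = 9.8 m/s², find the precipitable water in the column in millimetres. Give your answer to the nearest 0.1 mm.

PW ≈ 62.0 mm

Precipitable water is the column-integrated vapour mass per unit area: PW = (1/g) Σ q̄ Δp, with q in kg/kg and Δp in Pa (1 kg/m² of water = 1 mm).
Layer 1010–820 hPa: Δp = 190 hPa = 19000 Pa, q̄ = 0.0187 kg/kg → 0.0187 × 19000 / 9.8 = 36.26 mm
Layer 820–410 hPa: Δp = 410 hPa = 41000 Pa, q̄ = 0.00552 kg/kg → 0.00552 × 41000 / 9.8 = 23.09 mm
Layer 410–250 hPa: Δp = 160 hPa = 16000 Pa, q̄ = 0.00162 kg/kg → 0.00162 × 16000 / 9.8 = 2.64 mm
PW = 36.26 + 23.09 + 2.64 = 61.99 ≈ 62.0 mm.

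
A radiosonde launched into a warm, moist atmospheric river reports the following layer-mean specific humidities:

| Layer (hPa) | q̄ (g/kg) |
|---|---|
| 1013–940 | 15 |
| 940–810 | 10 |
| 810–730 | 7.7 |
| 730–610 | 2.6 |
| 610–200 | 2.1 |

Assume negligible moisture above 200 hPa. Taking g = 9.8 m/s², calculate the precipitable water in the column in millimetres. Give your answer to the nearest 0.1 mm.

Precipitable water is the column-integrated vapour mass per unit area: PW = (1/g) Σ q̄ Δp, with q in kg/kg and Δp in Pa (1 kg/m² of water = 1 mm).
Layer 1013–940 hPa: Δp = 73 hPa = 7300 Pa, q̄ = 0.015 kg/kg → 0.015 × 7300 / 9.8 = 11.17 mm
Layer 940–810 hPa: Δp = 130 hPa = 13000 Pa, q̄ = 0.01 kg/kg → 0.01 × 13000 / 9.8 = 13.27 mm
Layer 810–730 hPa: Δp = 80 hPa = 8000 Pa, q̄ = 0.0077 kg/kg → 0.0077 × 8000 / 9.8 = 6.29 mm
Layer 730–610 hPa: Δp = 120 hPa = 12000 Pa, q̄ = 0.0026 kg/kg → 0.0026 × 12000 / 9.8 = 3.18 mm
Layer 610–200 hPa: Δp = 410 hPa = 41000 Pa, q̄ = 0.0021 kg/kg → 0.0021 × 41000 / 9.8 = 8.79 mm
PW = 11.17 + 13.27 + 6.29 + 3.18 + 8.79 = 42.70 ≈ 42.7 mm.

PW ≈ 42.7 mm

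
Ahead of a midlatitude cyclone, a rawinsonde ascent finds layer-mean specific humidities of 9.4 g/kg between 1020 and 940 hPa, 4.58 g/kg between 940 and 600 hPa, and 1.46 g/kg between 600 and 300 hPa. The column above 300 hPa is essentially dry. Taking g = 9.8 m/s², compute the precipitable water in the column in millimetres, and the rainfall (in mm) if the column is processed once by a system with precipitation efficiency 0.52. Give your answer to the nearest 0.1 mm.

Precipitable water is the column-integrated vapour mass per unit area: PW = (1/g) Σ q̄ Δp, with q in kg/kg and Δp in Pa (1 kg/m² of water = 1 mm).
Layer 1020–940 hPa: Δp = 80 hPa = 8000 Pa, q̄ = 0.0094 kg/kg → 0.0094 × 8000 / 9.8 = 7.67 mm
Layer 940–600 hPa: Δp = 340 hPa = 34000 Pa, q̄ = 0.00458 kg/kg → 0.00458 × 34000 / 9.8 = 15.89 mm
Layer 600–300 hPa: Δp = 300 hPa = 30000 Pa, q̄ = 0.00146 kg/kg → 0.00146 × 30000 / 9.8 = 4.47 mm
PW = 7.67 + 15.89 + 4.47 = 28.03 ≈ 28.0 mm.
Rainfall = ε × PW = 0.52 × 28.0 = 14.6 mm.

PW ≈ 28.0 mm; rainfall ≈ 14.6 mm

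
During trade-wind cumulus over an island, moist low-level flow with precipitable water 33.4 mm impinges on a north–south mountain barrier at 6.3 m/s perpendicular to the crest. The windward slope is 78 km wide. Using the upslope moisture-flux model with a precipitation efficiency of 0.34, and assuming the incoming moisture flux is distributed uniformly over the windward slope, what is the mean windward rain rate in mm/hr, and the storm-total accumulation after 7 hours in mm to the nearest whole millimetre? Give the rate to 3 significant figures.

Incoming column moisture flux per unit ridge length: F = V × PW = 6.3 × 33.4 = 210.42 mm·m/s.
Spread over the 78 km slope with efficiency ε = 0.34: R = ε·F/W = 0.34 × 210.42 / 78000 m = 9.172e-04 mm/s.
R = 9.172e-04 × 3600 = 3.30 mm/hr.
Over 7 h: total = 3.30 × 7 = 23.1 ≈ 23 mm.

R ≈ 3.30 mm/hr; total ≈ 23 mm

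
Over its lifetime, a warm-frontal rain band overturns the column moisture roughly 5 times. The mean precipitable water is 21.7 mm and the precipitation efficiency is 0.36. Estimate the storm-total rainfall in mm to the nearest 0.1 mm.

rainfall ≈ 39.1 mm

Each cycle deposits ε × PW = 0.36 × 21.7 = 7.812 mm.
Over 5 cycles: 5 × 7.812 = 39.1 mm.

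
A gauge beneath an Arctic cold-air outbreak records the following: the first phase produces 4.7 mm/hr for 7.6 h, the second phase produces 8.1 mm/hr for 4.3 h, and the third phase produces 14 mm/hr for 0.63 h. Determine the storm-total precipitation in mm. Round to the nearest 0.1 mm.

Total = Σ Rᵢ Δtᵢ = 4.7 × 7.6 + 8.1 × 4.3 + 14 × 0.63
      = 35.72 + 34.83 + 8.82 = 79.4 mm.

total ≈ 79.4 mm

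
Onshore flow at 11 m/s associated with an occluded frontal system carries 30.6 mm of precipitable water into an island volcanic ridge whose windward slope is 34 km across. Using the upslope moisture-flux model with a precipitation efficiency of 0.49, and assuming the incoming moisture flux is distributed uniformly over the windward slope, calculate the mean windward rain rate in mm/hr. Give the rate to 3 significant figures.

R ≈ 17.5 mm/hr

Incoming column moisture flux per unit ridge length: F = V × PW = 11 × 30.6 = 336.6 mm·m/s.
Spread over the 34 km slope with efficiency ε = 0.49: R = ε·F/W = 0.49 × 336.6 / 34000 m = 4.851e-03 mm/s.
R = 4.851e-03 × 3600 = 17.5 mm/hr.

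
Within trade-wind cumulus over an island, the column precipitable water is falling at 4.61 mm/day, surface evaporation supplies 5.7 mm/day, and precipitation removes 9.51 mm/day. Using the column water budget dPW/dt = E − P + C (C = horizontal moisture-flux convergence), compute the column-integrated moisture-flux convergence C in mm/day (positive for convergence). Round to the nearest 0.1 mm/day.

dPW/dt = -4.61 mm/day.
C = dPW/dt − E + P = (-4.61) − 5.7 + 9.51 = -0.8 mm/day.

C ≈ -0.8 mm/day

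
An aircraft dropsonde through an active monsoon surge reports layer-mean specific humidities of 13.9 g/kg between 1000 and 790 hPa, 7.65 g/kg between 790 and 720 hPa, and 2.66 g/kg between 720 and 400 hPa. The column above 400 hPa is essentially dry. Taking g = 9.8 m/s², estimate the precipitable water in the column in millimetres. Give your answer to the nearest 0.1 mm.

PW ≈ 43.9 mm

Precipitable water is the column-integrated vapour mass per unit area: PW = (1/g) Σ q̄ Δp, with q in kg/kg and Δp in Pa (1 kg/m² of water = 1 mm).
Layer 1000–790 hPa: Δp = 210 hPa = 21000 Pa, q̄ = 0.0139 kg/kg → 0.0139 × 21000 / 9.8 = 29.79 mm
Layer 790–720 hPa: Δp = 70 hPa = 7000 Pa, q̄ = 0.00765 kg/kg → 0.00765 × 7000 / 9.8 = 5.46 mm
Layer 720–400 hPa: Δp = 320 hPa = 32000 Pa, q̄ = 0.00266 kg/kg → 0.00266 × 32000 / 9.8 = 8.69 mm
PW = 29.79 + 5.46 + 8.69 = 43.94 ≈ 43.9 mm.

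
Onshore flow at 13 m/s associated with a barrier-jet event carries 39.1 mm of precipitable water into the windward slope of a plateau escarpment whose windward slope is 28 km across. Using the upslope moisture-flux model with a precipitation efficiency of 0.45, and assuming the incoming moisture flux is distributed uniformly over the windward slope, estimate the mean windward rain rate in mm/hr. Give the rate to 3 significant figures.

R ≈ 29.4 mm/hr

Incoming column moisture flux per unit ridge length: F = V × PW = 13 × 39.1 = 508.3 mm·m/s.
Spread over the 28 km slope with efficiency ε = 0.45: R = ε·F/W = 0.45 × 508.3 / 28000 m = 8.169e-03 mm/s.
R = 8.169e-03 × 3600 = 29.4 mm/hr.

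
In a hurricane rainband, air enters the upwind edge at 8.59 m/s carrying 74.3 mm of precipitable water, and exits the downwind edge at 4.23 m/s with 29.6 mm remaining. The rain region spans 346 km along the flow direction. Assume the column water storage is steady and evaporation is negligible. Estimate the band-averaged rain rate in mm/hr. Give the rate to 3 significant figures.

Column moisture flux per unit crosswind length is F = V × PW.
Inflow: F_in = 8.59 × 74.3 = 638.237 mm·m/s
Outflow: F_out = 4.23 × 29.6 = 125.208 mm·m/s
Steady-state rate R = (F_in − F_out)/L = (638.237 − 125.208) / 346000 m = 1.483e-03 mm/s.
R = 1.483e-03 × 3600 = 5.34 mm/hr.

R ≈ 5.34 mm/hr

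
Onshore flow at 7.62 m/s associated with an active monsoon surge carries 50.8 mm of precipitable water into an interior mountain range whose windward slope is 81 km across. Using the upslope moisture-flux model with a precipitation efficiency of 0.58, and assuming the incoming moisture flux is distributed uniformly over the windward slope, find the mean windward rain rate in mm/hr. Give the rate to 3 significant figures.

Incoming column moisture flux per unit ridge length: F = V × PW = 7.62 × 50.8 = 387.096 mm·m/s.
Spread over the 81 km slope with efficiency ε = 0.58: R = ε·F/W = 0.58 × 387.096 / 81000 m = 2.772e-03 mm/s.
R = 2.772e-03 × 3600 = 9.98 mm/hr.

R ≈ 9.98 mm/hr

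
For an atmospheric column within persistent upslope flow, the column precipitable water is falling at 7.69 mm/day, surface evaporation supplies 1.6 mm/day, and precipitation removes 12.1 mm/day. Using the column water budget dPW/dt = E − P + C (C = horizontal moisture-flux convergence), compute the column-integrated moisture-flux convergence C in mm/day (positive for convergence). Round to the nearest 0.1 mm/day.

dPW/dt = -7.69 mm/day.
C = dPW/dt − E + P = (-7.69) − 1.6 + 12.1 = 2.8 mm/day.

C ≈ 2.8 mm/day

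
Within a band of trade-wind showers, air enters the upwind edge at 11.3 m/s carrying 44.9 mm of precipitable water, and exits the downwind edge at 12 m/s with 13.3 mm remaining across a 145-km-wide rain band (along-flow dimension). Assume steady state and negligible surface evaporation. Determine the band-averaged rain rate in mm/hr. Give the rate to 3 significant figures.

R ≈ 8.63 mm/hr

Column moisture flux per unit crosswind length is F = V × PW.
Inflow: F_in = 11.3 × 44.9 = 507.37 mm·m/s
Outflow: F_out = 12 × 13.3 = 159.6 mm·m/s
Steady-state rate R = (F_in − F_out)/L = (507.37 − 159.6) / 145000 m = 2.398e-03 mm/s.
R = 2.398e-03 × 3600 = 8.63 mm/hr.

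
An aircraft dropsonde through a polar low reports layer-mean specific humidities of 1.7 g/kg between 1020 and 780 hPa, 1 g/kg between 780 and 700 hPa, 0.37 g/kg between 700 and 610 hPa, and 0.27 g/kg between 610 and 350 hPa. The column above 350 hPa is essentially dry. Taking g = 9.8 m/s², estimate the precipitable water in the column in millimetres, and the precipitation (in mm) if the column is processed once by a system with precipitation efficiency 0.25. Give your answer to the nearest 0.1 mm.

Precipitable water is the column-integrated vapour mass per unit area: PW = (1/g) Σ q̄ Δp, with q in kg/kg and Δp in Pa (1 kg/m² of water = 1 mm).
Layer 1020–780 hPa: Δp = 240 hPa = 24000 Pa, q̄ = 0.0017 kg/kg → 0.0017 × 24000 / 9.8 = 4.16 mm
Layer 780–700 hPa: Δp = 80 hPa = 8000 Pa, q̄ = 0.001 kg/kg → 0.001 × 8000 / 9.8 = 0.82 mm
Layer 700–610 hPa: Δp = 90 hPa = 9000 Pa, q̄ = 0.00037 kg/kg → 0.00037 × 9000 / 9.8 = 0.34 mm
Layer 610–350 hPa: Δp = 260 hPa = 26000 Pa, q̄ = 0.00027 kg/kg → 0.00027 × 26000 / 9.8 = 0.72 mm
PW = 4.16 + 0.82 + 0.34 + 0.72 = 6.04 ≈ 6.0 mm.
Precipitation = ε × PW = 0.25 × 6.0 = 1.5 mm.

PW ≈ 6.0 mm; precipitation ≈ 1.5 mm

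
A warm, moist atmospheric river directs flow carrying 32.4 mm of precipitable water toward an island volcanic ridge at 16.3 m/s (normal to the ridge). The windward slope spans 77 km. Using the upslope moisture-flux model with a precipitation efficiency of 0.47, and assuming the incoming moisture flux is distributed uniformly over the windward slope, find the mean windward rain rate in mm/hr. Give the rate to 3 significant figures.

R ≈ 11.6 mm/hr

Incoming column moisture flux per unit ridge length: F = V × PW = 16.3 × 32.4 = 528.12 mm·m/s.
Spread over the 77 km slope with efficiency ε = 0.47: R = ε·F/W = 0.47 × 528.12 / 77000 m = 3.224e-03 mm/s.
R = 3.224e-03 × 3600 = 11.6 mm/hr.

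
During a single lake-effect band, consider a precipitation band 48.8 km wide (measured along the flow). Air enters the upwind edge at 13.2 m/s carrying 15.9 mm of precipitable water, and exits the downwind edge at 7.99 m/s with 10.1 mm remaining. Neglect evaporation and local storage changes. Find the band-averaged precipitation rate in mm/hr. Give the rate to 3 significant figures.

R ≈ 9.53 mm/hr

Column moisture flux per unit crosswind length is F = V × PW.
Inflow: F_in = 13.2 × 15.9 = 209.88 mm·m/s
Outflow: F_out = 7.99 × 10.1 = 80.699 mm·m/s
Steady-state rate R = (F_in − F_out)/L = (209.88 − 80.699) / 48800 m = 2.647e-03 mm/s.
R = 2.647e-03 × 3600 = 9.53 mm/hr.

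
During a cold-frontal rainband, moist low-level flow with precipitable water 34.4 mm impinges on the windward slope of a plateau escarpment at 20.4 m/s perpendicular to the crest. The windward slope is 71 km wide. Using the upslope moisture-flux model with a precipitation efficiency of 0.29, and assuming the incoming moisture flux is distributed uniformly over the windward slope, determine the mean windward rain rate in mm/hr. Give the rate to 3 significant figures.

Incoming column moisture flux per unit ridge length: F = V × PW = 20.4 × 34.4 = 701.76 mm·m/s.
Spread over the 71 km slope with efficiency ε = 0.29: R = ε·F/W = 0.29 × 701.76 / 71000 m = 2.866e-03 mm/s.
R = 2.866e-03 × 3600 = 10.3 mm/hr.

R ≈ 10.3 mm/hr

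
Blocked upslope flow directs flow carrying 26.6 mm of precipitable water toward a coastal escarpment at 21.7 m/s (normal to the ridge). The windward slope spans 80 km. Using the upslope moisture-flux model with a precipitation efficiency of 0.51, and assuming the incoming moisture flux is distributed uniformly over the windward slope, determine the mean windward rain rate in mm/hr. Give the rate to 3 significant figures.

R ≈ 13.2 mm/hr

Incoming column moisture flux per unit ridge length: F = V × PW = 21.7 × 26.6 = 577.22 mm·m/s.
Spread over the 80 km slope with efficiency ε = 0.51: R = ε·F/W = 0.51 × 577.22 / 80000 m = 3.680e-03 mm/s.
R = 3.680e-03 × 3600 = 13.2 mm/hr.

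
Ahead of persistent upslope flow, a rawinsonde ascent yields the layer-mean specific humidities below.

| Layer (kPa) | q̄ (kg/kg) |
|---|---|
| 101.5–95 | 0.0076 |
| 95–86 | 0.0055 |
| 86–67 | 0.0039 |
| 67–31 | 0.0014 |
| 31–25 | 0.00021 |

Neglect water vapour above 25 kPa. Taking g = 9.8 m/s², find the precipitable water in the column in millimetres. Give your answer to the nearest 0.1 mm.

PW ≈ 22.9 mm

Precipitable water is the column-integrated vapour mass per unit area: PW = (1/g) Σ q̄ Δp, with q in kg/kg and Δp in Pa (1 kg/m² of water = 1 mm).
Layer 101.5–95 kPa: Δp = 65 hPa = 6500 Pa, q̄ = 0.0076 kg/kg → 0.0076 × 6500 / 9.8 = 5.04 mm
Layer 95–86 kPa: Δp = 90 hPa = 9000 Pa, q̄ = 0.0055 kg/kg → 0.0055 × 9000 / 9.8 = 5.05 mm
Layer 86–67 kPa: Δp = 190 hPa = 19000 Pa, q̄ = 0.0039 kg/kg → 0.0039 × 19000 / 9.8 = 7.56 mm
Layer 67–31 kPa: Δp = 360 hPa = 36000 Pa, q̄ = 0.0014 kg/kg → 0.0014 × 36000 / 9.8 = 5.14 mm
Layer 31–25 kPa: Δp = 60 hPa = 6000 Pa, q̄ = 0.00021 kg/kg → 0.00021 × 6000 / 9.8 = 0.13 mm
PW = 5.04 + 5.05 + 7.56 + 5.14 + 0.13 = 22.92 ≈ 22.9 mm.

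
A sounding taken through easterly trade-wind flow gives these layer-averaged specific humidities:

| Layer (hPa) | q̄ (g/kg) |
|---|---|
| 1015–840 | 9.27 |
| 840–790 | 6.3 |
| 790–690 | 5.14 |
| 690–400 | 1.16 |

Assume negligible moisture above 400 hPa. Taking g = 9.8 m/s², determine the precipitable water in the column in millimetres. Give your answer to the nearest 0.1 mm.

PW ≈ 28.4 mm

Precipitable water is the column-integrated vapour mass per unit area: PW = (1/g) Σ q̄ Δp, with q in kg/kg and Δp in Pa (1 kg/m² of water = 1 mm).
Layer 1015–840 hPa: Δp = 175 hPa = 17500 Pa, q̄ = 0.00927 kg/kg → 0.00927 × 17500 / 9.8 = 16.55 mm
Layer 840–790 hPa: Δp = 50 hPa = 5000 Pa, q̄ = 0.0063 kg/kg → 0.0063 × 5000 / 9.8 = 3.21 mm
Layer 790–690 hPa: Δp = 100 hPa = 10000 Pa, q̄ = 0.00514 kg/kg → 0.00514 × 10000 / 9.8 = 5.24 mm
Layer 690–400 hPa: Δp = 290 hPa = 29000 Pa, q̄ = 0.00116 kg/kg → 0.00116 × 29000 / 9.8 = 3.43 mm
PW = 16.55 + 3.21 + 5.24 + 3.43 = 28.43 ≈ 28.4 mm.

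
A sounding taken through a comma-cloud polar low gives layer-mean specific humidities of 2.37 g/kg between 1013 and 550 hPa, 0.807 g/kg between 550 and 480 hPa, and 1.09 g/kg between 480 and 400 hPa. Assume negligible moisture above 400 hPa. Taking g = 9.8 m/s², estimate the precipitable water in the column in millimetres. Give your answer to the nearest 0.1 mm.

Precipitable water is the column-integrated vapour mass per unit area: PW = (1/g) Σ q̄ Δp, with q in kg/kg and Δp in Pa (1 kg/m² of water = 1 mm).
Layer 1013–550 hPa: Δp = 463 hPa = 46300 Pa, q̄ = 0.00237 kg/kg → 0.00237 × 46300 / 9.8 = 11.20 mm
Layer 550–480 hPa: Δp = 70 hPa = 7000 Pa, q̄ = 0.000807 kg/kg → 0.000807 × 7000 / 9.8 = 0.58 mm
Layer 480–400 hPa: Δp = 80 hPa = 8000 Pa, q̄ = 0.00109 kg/kg → 0.00109 × 8000 / 9.8 = 0.89 mm
PW = 11.20 + 0.58 + 0.89 = 12.67 ≈ 12.7 mm.

PW ≈ 12.7 mm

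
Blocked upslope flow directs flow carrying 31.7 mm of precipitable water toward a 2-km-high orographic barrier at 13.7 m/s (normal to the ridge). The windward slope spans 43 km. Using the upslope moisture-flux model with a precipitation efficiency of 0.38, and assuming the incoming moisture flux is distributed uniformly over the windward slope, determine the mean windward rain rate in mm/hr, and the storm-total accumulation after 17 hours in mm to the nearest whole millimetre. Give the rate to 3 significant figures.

Incoming column moisture flux per unit ridge length: F = V × PW = 13.7 × 31.7 = 434.29 mm·m/s.
Spread over the 43 km slope with efficiency ε = 0.38: R = ε·F/W = 0.38 × 434.29 / 43000 m = 3.838e-03 mm/s.
R = 3.838e-03 × 3600 = 13.8 mm/hr.
Over 17 h: total = 13.8 × 17 = 234.6 ≈ 235 mm.

R ≈ 13.8 mm/hr; total ≈ 235 mm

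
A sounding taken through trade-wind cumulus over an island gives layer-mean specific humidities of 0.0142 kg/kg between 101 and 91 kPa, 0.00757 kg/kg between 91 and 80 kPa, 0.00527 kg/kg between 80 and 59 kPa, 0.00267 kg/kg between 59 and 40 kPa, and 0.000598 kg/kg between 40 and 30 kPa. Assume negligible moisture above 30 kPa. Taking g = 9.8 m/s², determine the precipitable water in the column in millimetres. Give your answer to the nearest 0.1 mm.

PW ≈ 40.1 mm

Precipitable water is the column-integrated vapour mass per unit area: PW = (1/g) Σ q̄ Δp, with q in kg/kg and Δp in Pa (1 kg/m² of water = 1 mm).
Layer 101–91 kPa: Δp = 100 hPa = 10000 Pa, q̄ = 0.0142 kg/kg → 0.0142 × 10000 / 9.8 = 14.49 mm
Layer 91–80 kPa: Δp = 110 hPa = 11000 Pa, q̄ = 0.00757 kg/kg → 0.00757 × 11000 / 9.8 = 8.50 mm
Layer 80–59 kPa: Δp = 210 hPa = 21000 Pa, q̄ = 0.00527 kg/kg → 0.00527 × 21000 / 9.8 = 11.29 mm
Layer 59–40 kPa: Δp = 190 hPa = 19000 Pa, q̄ = 0.00267 kg/kg → 0.00267 × 19000 / 9.8 = 5.18 mm
Layer 40–30 kPa: Δp = 100 hPa = 10000 Pa, q̄ = 0.000598 kg/kg → 0.000598 × 10000 / 9.8 = 0.61 mm
PW = 14.49 + 8.50 + 11.29 + 5.18 + 0.61 = 40.07 ≈ 40.1 mm.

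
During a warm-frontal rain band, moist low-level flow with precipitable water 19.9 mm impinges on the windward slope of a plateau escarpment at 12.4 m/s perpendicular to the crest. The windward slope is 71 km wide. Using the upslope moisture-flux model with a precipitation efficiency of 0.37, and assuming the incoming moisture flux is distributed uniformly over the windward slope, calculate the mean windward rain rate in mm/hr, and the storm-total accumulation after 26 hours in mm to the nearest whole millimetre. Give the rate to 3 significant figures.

Incoming column moisture flux per unit ridge length: F = V × PW = 12.4 × 19.9 = 246.76 mm·m/s.
Spread over the 71 km slope with efficiency ε = 0.37: R = ε·F/W = 0.37 × 246.76 / 71000 m = 1.286e-03 mm/s.
R = 1.286e-03 × 3600 = 4.63 mm/hr.
Over 26 h: total = 4.63 × 26 = 120.38 ≈ 120 mm.

R ≈ 4.63 mm/hr; total ≈ 120 mm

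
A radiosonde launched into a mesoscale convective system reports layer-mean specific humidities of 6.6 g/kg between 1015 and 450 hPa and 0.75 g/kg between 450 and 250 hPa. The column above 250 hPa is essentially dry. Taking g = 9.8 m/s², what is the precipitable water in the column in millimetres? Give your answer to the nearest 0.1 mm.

Precipitable water is the column-integrated vapour mass per unit area: PW = (1/g) Σ q̄ Δp, with q in kg/kg and Δp in Pa (1 kg/m² of water = 1 mm).
Layer 1015–450 hPa: Δp = 565 hPa = 56500 Pa, q̄ = 0.0066 kg/kg → 0.0066 × 56500 / 9.8 = 38.05 mm
Layer 450–250 hPa: Δp = 200 hPa = 20000 Pa, q̄ = 0.00075 kg/kg → 0.00075 × 20000 / 9.8 = 1.53 mm
PW = 38.05 + 1.53 = 39.58 ≈ 39.6 mm.

PW ≈ 39.6 mm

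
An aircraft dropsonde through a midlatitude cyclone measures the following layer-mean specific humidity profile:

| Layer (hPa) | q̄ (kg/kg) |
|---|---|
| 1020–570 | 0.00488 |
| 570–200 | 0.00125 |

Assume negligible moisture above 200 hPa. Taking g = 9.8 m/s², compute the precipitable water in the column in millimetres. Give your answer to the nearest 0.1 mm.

PW ≈ 27.1 mm

Precipitable water is the column-integrated vapour mass per unit area: PW = (1/g) Σ q̄ Δp, with q in kg/kg and Δp in Pa (1 kg/m² of water = 1 mm).
Layer 1020–570 hPa: Δp = 450 hPa = 45000 Pa, q̄ = 0.00488 kg/kg → 0.00488 × 45000 / 9.8 = 22.41 mm
Layer 570–200 hPa: Δp = 370 hPa = 37000 Pa, q̄ = 0.00125 kg/kg → 0.00125 × 37000 / 9.8 = 4.72 mm
PW = 22.41 + 4.72 = 27.13 ≈ 27.1 mm.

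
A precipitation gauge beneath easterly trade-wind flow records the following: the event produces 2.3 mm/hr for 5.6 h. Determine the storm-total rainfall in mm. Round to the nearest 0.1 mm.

total ≈ 12.9 mm

Total = Σ Rᵢ Δtᵢ = 2.3 × 5.6
      = 12.88 = 12.9 mm.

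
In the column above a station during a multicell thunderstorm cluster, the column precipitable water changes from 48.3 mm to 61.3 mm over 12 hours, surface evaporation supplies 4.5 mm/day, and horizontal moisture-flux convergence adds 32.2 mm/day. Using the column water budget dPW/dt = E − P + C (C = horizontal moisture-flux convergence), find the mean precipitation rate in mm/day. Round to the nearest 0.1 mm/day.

dPW/dt = (61.3 − 48.3) mm / (12/24 day) = +26.000 mm/day.
P = E + C − dPW/dt = 4.5 + (32.2) − (+26.000) = 10.7 mm/day.

P ≈ 10.7 mm/day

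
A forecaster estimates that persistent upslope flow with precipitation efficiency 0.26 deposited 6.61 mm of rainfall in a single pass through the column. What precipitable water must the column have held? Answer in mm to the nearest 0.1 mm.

PW ≈ 25.4 mm

PW = rainfall / ε = 6.61 / 0.26 = 25.4 mm.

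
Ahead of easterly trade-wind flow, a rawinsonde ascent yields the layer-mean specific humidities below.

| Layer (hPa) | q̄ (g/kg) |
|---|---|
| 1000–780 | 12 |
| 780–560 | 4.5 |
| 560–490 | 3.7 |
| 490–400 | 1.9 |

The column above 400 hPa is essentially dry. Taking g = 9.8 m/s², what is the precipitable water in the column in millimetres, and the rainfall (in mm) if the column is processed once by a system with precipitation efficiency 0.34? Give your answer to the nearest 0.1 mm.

PW ≈ 41.4 mm; rainfall ≈ 14.1 mm

Precipitable water is the column-integrated vapour mass per unit area: PW = (1/g) Σ q̄ Δp, with q in kg/kg and Δp in Pa (1 kg/m² of water = 1 mm).
Layer 1000–780 hPa: Δp = 220 hPa = 22000 Pa, q̄ = 0.012 kg/kg → 0.012 × 22000 / 9.8 = 26.94 mm
Layer 780–560 hPa: Δp = 220 hPa = 22000 Pa, q̄ = 0.0045 kg/kg → 0.0045 × 22000 / 9.8 = 10.10 mm
Layer 560–490 hPa: Δp = 70 hPa = 7000 Pa, q̄ = 0.0037 kg/kg → 0.0037 × 7000 / 9.8 = 2.64 mm
Layer 490–400 hPa: Δp = 90 hPa = 9000 Pa, q̄ = 0.0019 kg/kg → 0.0019 × 9000 / 9.8 = 1.74 mm
PW = 26.94 + 10.10 + 2.64 + 1.74 = 41.42 ≈ 41.4 mm.
Rainfall = ε × PW = 0.34 × 41.4 = 14.1 mm.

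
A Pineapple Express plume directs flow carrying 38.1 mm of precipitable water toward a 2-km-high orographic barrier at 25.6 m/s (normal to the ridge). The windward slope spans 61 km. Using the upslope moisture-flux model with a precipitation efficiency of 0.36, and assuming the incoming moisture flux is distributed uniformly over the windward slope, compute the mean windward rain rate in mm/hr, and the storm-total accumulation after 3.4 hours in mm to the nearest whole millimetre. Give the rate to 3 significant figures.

Incoming column moisture flux per unit ridge length: F = V × PW = 25.6 × 38.1 = 975.36 mm·m/s.
Spread over the 61 km slope with efficiency ε = 0.36: R = ε·F/W = 0.36 × 975.36 / 61000 m = 5.756e-03 mm/s.
R = 5.756e-03 × 3600 = 20.7 mm/hr.
Over 3.4 h: total = 20.7 × 3.4 = 70.38 ≈ 70 mm.

R ≈ 20.7 mm/hr; total ≈ 70 mm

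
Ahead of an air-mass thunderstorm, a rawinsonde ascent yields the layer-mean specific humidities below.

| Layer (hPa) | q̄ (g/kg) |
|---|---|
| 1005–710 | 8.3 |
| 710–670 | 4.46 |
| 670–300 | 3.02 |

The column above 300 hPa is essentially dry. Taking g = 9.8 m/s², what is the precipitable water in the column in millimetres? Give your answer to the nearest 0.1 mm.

PW ≈ 38.2 mm

Precipitable water is the column-integrated vapour mass per unit area: PW = (1/g) Σ q̄ Δp, with q in kg/kg and Δp in Pa (1 kg/m² of water = 1 mm).
Layer 1005–710 hPa: Δp = 295 hPa = 29500 Pa, q̄ = 0.0083 kg/kg → 0.0083 × 29500 / 9.8 = 24.98 mm
Layer 710–670 hPa: Δp = 40 hPa = 4000 Pa, q̄ = 0.00446 kg/kg → 0.00446 × 4000 / 9.8 = 1.82 mm
Layer 670–300 hPa: Δp = 370 hPa = 37000 Pa, q̄ = 0.00302 kg/kg → 0.00302 × 37000 / 9.8 = 11.40 mm
PW = 24.98 + 1.82 + 11.40 = 38.20 ≈ 38.2 mm.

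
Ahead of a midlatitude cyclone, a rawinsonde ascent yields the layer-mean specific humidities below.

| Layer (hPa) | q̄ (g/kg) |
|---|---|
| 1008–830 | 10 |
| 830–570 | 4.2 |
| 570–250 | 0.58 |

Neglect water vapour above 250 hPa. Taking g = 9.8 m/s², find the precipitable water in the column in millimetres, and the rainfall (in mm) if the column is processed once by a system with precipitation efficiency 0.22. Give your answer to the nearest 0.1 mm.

PW ≈ 31.2 mm; rainfall ≈ 6.9 mm

Precipitable water is the column-integrated vapour mass per unit area: PW = (1/g) Σ q̄ Δp, with q in kg/kg and Δp in Pa (1 kg/m² of water = 1 mm).
Layer 1008–830 hPa: Δp = 178 hPa = 17800 Pa, q̄ = 0.01 kg/kg → 0.01 × 17800 / 9.8 = 18.16 mm
Layer 830–570 hPa: Δp = 260 hPa = 26000 Pa, q̄ = 0.0042 kg/kg → 0.0042 × 26000 / 9.8 = 11.14 mm
Layer 570–250 hPa: Δp = 320 hPa = 32000 Pa, q̄ = 0.00058 kg/kg → 0.00058 × 32000 / 9.8 = 1.89 mm
PW = 18.16 + 11.14 + 1.89 = 31.19 ≈ 31.2 mm.
Rainfall = ε × PW = 0.22 × 31.2 = 6.9 mm.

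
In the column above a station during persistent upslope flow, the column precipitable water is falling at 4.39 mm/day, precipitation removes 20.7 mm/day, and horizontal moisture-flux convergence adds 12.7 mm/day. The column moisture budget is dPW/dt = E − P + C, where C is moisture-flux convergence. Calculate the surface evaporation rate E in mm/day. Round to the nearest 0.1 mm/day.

E ≈ 3.6 mm/day

dPW/dt = -4.39 mm/day.
E = dPW/dt + P − C = (-4.39) + 20.7 − (12.7) = 3.6 mm/day.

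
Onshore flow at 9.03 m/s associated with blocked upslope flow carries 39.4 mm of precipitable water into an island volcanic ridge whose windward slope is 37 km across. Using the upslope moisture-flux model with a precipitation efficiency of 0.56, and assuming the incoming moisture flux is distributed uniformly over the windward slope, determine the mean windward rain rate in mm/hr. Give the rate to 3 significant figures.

R ≈ 19.4 mm/hr

Incoming column moisture flux per unit ridge length: F = V × PW = 9.03 × 39.4 = 355.782 mm·m/s.
Spread over the 37 km slope with efficiency ε = 0.56: R = ε·F/W = 0.56 × 355.782 / 37000 m = 5.385e-03 mm/s.
R = 5.385e-03 × 3600 = 19.4 mm/hr.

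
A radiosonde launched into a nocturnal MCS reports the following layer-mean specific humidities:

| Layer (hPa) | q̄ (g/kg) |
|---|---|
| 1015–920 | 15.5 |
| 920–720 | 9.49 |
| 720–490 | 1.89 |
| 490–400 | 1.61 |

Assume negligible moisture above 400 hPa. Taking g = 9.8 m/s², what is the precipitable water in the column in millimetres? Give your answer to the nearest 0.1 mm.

Precipitable water is the column-integrated vapour mass per unit area: PW = (1/g) Σ q̄ Δp, with q in kg/kg and Δp in Pa (1 kg/m² of water = 1 mm).
Layer 1015–920 hPa: Δp = 95 hPa = 9500 Pa, q̄ = 0.0155 kg/kg → 0.0155 × 9500 / 9.8 = 15.03 mm
Layer 920–720 hPa: Δp = 200 hPa = 20000 Pa, q̄ = 0.00949 kg/kg → 0.00949 × 20000 / 9.8 = 19.37 mm
Layer 720–490 hPa: Δp = 230 hPa = 23000 Pa, q̄ = 0.00189 kg/kg → 0.00189 × 23000 / 9.8 = 4.44 mm
Layer 490–400 hPa: Δp = 90 hPa = 9000 Pa, q̄ = 0.00161 kg/kg → 0.00161 × 9000 / 9.8 = 1.48 mm
PW = 15.03 + 19.37 + 4.44 + 1.48 = 40.32 ≈ 40.3 mm.

PW ≈ 40.3 mm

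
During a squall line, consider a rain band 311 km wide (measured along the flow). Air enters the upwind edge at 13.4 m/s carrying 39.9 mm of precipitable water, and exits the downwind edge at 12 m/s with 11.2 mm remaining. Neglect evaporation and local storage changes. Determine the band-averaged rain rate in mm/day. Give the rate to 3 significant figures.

Column moisture flux per unit crosswind length is F = V × PW.
Inflow: F_in = 13.4 × 39.9 = 534.66 mm·m/s
Outflow: F_out = 12 × 11.2 = 134.4 mm·m/s
Steady-state rate R = (F_in − F_out)/L = (534.66 − 134.4) / 311000 m = 1.287e-03 mm/s.
R = 1.287e-03 × 3600 × 24 = 111 mm/day.

R ≈ 111 mm/day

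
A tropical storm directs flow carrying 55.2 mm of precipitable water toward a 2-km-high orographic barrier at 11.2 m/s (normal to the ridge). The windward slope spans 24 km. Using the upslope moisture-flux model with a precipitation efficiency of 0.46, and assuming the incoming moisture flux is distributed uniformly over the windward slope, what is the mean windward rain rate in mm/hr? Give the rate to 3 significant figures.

Incoming column moisture flux per unit ridge length: F = V × PW = 11.2 × 55.2 = 618.24 mm·m/s.
Spread over the 24 km slope with efficiency ε = 0.46: R = ε·F/W = 0.46 × 618.24 / 24000 m = 1.185e-02 mm/s.
R = 1.185e-02 × 3600 = 42.7 mm/hr.

R ≈ 42.7 mm/hr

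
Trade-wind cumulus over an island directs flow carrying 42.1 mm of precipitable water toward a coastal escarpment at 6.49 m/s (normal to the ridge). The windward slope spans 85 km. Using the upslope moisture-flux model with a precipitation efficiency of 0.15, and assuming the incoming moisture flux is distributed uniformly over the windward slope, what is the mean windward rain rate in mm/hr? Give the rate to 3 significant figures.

Incoming column moisture flux per unit ridge length: F = V × PW = 6.49 × 42.1 = 273.229 mm·m/s.
Spread over the 85 km slope with efficiency ε = 0.15: R = ε·F/W = 0.15 × 273.229 / 85000 m = 4.822e-04 mm/s.
R = 4.822e-04 × 3600 = 1.74 mm/hr.

R ≈ 1.74 mm/hr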